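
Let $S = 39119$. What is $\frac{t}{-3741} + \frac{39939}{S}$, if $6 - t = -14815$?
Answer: $- \frac{430370900}{146344179} \approx -2.9408$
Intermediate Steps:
$t = 14821$ ($t = 6 - -14815 = 6 + 14815 = 14821$)
$\frac{t}{-3741} + \frac{39939}{S} = \frac{14821}{-3741} + \frac{39939}{39119} = 14821 \left(- \frac{1}{3741}\right) + 39939 \cdot \frac{1}{39119} = - \frac{14821}{3741} + \frac{39939}{39119} = - \frac{430370900}{146344179}$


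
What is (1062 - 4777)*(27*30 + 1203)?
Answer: -7478295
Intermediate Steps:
(1062 - 4777)*(27*30 + 1203) = -3715*(810 + 1203) = -3715*2013 = -7478295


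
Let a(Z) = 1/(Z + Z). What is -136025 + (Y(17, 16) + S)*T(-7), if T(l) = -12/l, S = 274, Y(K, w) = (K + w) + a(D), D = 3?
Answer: -948489/7 ≈ -1.3550e+5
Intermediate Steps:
a(Z) = 1/(2*Z)
Y(K, w) = 1/6 + K + w (Y(K, w) = (K + w) + (1/2)/3 = (K + w) + (1/2)*(1/3) = (K + w) + 1/6 = 1/6 + K + w)
-136025 + (Y(17, 16) + S)*T(-7) = -136025 + ((1/6 + 17 + 16) + 274)*(-12/(-7)) = -136025 + (199/6 + 274)*(-12*(-1/7)) = -136025 + (1843/6)*(12/7) = -136025 + 3686/7 = -948489/7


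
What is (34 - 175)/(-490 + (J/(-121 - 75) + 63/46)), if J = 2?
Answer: 52969/183566 ≈ 0.28856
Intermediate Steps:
(34 - 175)/(-490 + (J/(-121 - 75) + 63/46)) = (34 - 175)/(-490 + (2/(-121 - 75) + 63/46)) = -141/(-490 + (2/(-196) + 63*(1/46))) = -141/(-490 + (2*(-1/196) + 63/46)) = -141/(-490 + (-1/98 + 63/46)) = -141/(-490 + 1532/1127) = -141/(-550698/1127) = -141*(-1127/550698) = 52969/183566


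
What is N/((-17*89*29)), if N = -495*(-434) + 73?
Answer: -214903/43877 ≈ -4.8979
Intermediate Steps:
N = 214903 (N = 214830 + 73 = 214903)
N/((-17*89*29)) = 214903/((-17*89*29)) = 214903/((-1513*29)) = 214903/(-43877) = 214903*(-1/43877) = -214903/43877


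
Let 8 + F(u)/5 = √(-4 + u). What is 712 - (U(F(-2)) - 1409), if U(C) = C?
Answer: 2161 - 5*I*√6 ≈ 2161.0 - 12.247*I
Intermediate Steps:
F(u) = -40 + 5*√(-4 + u)
712 - (U(F(-2)) - 1409) = 712 - ((-40 + 5*√(-4 - 2)) - 1409) = 712 - ((-40 + 5*√(-6)) - 1409) = 712 - ((-40 + 5*(I*√6)) - 1409) = 712 - ((-40 + 5*I*√6) - 1409) = 712 - (-1449 + 5*I*√6) = 712 + (1449 - 5*I*√6) = 2161 - 5*I*√6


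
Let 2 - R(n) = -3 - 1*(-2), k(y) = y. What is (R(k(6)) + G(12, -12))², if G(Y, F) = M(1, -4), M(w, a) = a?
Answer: 1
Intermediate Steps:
G(Y, F) = -4
R(n) = 3 (R(n) = 2 - (-3 - 1*(-2)) = 2 - (-3 + 2) = 2 - 1*(-1) = 2 + 1 = 3)
(R(k(6)) + G(12, -12))² = (3 - 4)² = (-1)² = 1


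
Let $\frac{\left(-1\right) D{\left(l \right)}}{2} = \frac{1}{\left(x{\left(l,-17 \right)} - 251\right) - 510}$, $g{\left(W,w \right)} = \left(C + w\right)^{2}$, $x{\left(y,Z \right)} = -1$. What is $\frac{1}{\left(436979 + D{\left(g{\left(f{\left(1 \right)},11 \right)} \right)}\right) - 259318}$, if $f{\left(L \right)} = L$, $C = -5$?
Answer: $\frac{381}{67688842} \approx 5.6287 \cdot 10^{-6}$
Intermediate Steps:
$g{\left(W,w \right)} = \left(-5 + w\right)^{2}$
$D{\left(l \right)} = \frac{1}{381}$ ($D{\left(l \right)} = - \frac{2}{\left(-1 - 251\right) - 510} = - \frac{2}{-252 - 510} = - \frac{2}{-762} = \left(-2\right) \left(- \frac{1}{762}\right) = \frac{1}{381}$)
$\frac{1}{\left(436979 + D{\left(g{\left(f{\left(1 \right)},11 \right)} \right)}\right) - 259318} = \frac{1}{\left(436979 + \frac{1}{381}\right) - 259318} = \frac{1}{\frac{166489000}{381} - 259318} = \frac{1}{\frac{67688842}{381}} = \frac{381}{67688842}$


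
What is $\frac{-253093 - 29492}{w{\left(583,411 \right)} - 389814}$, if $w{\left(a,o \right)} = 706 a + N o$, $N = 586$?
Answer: $- \frac{56517}{52526} \approx -1.076$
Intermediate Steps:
$w{\left(a,o \right)} = 586 o + 706 a$ ($w{\left(a,o \right)} = 706 a + 586 o = 586 o + 706 a$)
$\frac{-253093 - 29492}{w{\left(583,411 \right)} - 389814} = \frac{-253093 - 29492}{\left(586 \cdot 411 + 706 \cdot 583\right) - 389814} = - \frac{282585}{\left(240846 + 411598\right) - 389814} = - \frac{282585}{652444 - 389814} = - \frac{282585}{262630} = \left(-282585\right) \frac{1}{262630} = - \frac{56517}{52526}$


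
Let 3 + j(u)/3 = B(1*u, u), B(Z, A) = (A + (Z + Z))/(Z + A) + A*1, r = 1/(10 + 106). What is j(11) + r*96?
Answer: 1701/58 ≈ 29.328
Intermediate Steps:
r = 1/116 ≈ 0.0086207
B(Z, A) = A + (A + 2*Z)/(A + Z) (B(Z, A) = (A + 2*Z)/(A + Z) + A = A + (A + 2*Z)/(A + Z))
j(u) = -9 + 3*(2*u² + 3*u)/(2*u) (j(u) = -9 + 3*((u + u² + 2*(1*u) + u*(1*u))/(u + 1*u)) = -9 + 3*((u + u² + 2*u + u*u)/(u + u)) = -9 + 3*((u + u² + 2*u + u²)/((2*u))) = -9 + 3*((1/(2*u))*(2*u² + 3*u)) = -9 + 3*((2*u² + 3*u)/(2*u)) = -9 + 3*(2*u² + 3*u)/(2*u))
j(11) + r*96 = (-9/2 + 3*11) + (1/116)*96 = (-9/2 + 33) + 24/29 = 57/2 + 24/29 = 1701/58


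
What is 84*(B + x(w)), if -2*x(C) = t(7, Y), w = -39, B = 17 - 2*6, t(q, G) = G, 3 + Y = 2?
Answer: 462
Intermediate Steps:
Y = -1 (Y = -3 + 2 = -1)
B = 5 (B = 17 - 12 = 5)
x(C) = ½ (x(C) = -½*(-1) = ½)
84*(B + x(w)) = 84*(5 + ½) = 84*(11/2) = 462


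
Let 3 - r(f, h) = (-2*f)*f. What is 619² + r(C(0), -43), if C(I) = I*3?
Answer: 383164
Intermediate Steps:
C(I) = 3*I
r(f, h) = 3 + 2*f² (r(f, h) = 3 - (-2*f)*f = 3 - (-2)*f² = 3 + 2*f²)
619² + r(C(0), -43) = 619² + (3 + 2*(3*0)²) = 383161 + (3 + 2*0²) = 383161 + (3 + 2*0) = 383161 + (3 + 0) = 383161 + 3 = 383164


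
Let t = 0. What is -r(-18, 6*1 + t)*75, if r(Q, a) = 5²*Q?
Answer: 33750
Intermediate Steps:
r(Q, a) = 25*Q
-r(-18, 6*1 + t)*75 = -25*(-18)*75 = -(-450)*75 = -1*(-33750) = 33750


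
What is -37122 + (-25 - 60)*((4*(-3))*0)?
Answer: -37122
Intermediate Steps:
-37122 + (-25 - 60)*((4*(-3))*0) = -37122 - (-1020)*0 = -37122 - 85*0 = -37122 + 0 = -37122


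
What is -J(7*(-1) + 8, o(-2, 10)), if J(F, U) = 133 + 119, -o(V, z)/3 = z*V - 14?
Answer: -252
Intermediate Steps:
o(V, z) = 42 - 3*V*z (o(V, z) = -3*(z*V - 14) = -3*(V*z - 14) = -3*(-14 + V*z) = 42 - 3*V*z)
J(F, U) = 252
-J(7*(-1) + 8, o(-2, 10)) = -1*252 = -252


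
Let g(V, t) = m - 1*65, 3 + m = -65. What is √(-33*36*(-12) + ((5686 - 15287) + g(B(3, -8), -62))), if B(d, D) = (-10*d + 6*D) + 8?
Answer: √4522 ≈ 67.246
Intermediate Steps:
m = -68 (m = -3 - 65 = -68)
B(d, D) = 8 - 10*d + 6*D
g(V, t) = -133 (g(V, t) = -68 - 1*65 = -68 - 65 = -133)
√(-33*36*(-12) + ((5686 - 15287) + g(B(3, -8), -62))) = √(-33*36*(-12) + ((5686 - 15287) - 133)) = √(-1188*(-12) + (-9601 - 133)) = √(14256 - 9734) = √4522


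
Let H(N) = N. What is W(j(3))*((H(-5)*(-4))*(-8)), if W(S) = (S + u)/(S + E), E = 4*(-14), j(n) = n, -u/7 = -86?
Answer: 96800/53 ≈ 1826.4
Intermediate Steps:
u = 602 (u = -7*(-86) = 602)
E = -56
W(S) = (602 + S)/(-56 + S) (W(S) = (S + 602)/(S - 56) = (602 + S)/(-56 + S))
W(j(3))*((H(-5)*(-4))*(-8)) = ((602 + 3)/(-56 + 3))*(-5*(-4)*(-8)) = (605/(-53))*(20*(-8)) = -1/53*605*(-160) = -605/53*(-160) = 96800/53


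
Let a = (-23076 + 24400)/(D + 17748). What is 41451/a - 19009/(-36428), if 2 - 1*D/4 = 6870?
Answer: -3670747863089/12057668 ≈ -3.0443e+5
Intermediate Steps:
D = -27472 (D = 8 - 4*6870 = 8 - 27480 = -27472)
a = -331/2431 (a = (-23076 + 24400)/(-27472 + 17748) = 1324/(-9724) = 1324*(-1/9724) = -331/2431 ≈ -0.13616)
41451/a - 19009/(-36428) = 41451/(-331/2431) - 19009/(-36428) = 41451*(-2431/331) - 19009*(-1/36428) = -100767381/331 + 19009/36428 = -3670747863089/12057668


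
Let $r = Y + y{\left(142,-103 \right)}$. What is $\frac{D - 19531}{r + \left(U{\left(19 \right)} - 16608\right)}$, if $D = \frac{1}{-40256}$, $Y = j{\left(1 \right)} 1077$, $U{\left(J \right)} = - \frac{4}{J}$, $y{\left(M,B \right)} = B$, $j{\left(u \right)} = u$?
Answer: $\frac{14938558803}{11958044800} \approx 1.2492$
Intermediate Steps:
$Y = 1077$ ($Y = 1 \cdot 1077 = 1077$)
$D = - \frac{1}{40256} \approx -2.4841 \cdot 10^{-5}$
$r = 974$ ($r = 1077 - 103 = 974$)
$\frac{D - 19531}{r + \left(U{\left(19 \right)} - 16608\right)} = \frac{- \frac{1}{40256} - 19531}{974 - \left(16608 + \frac{4}{19}\right)} = - \frac{786239937}{40256 \left(974 - \frac{315556}{19}\right)} = - \frac{786239937}{40256 \left(- \frac{297050}{19}\right)} = \left(- \frac{786239937}{40256}\right) \left(- \frac{19}{297050}\right) = \frac{14938558803}{11958044800}$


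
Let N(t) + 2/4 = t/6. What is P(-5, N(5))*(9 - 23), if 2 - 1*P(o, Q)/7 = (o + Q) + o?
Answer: -3430/3 ≈ -1143.3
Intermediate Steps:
N(t) = -½ + t/6
P(o, Q) = 14 - 14*o - 7*Q (P(o, Q) = 14 - 7*((o + Q) + o) = 14 - 7*((Q + o) + o) = 14 - 7*(Q + 2*o) = 14 + (-14*o - 7*Q) = 14 - 14*o - 7*Q)
P(-5, N(5))*(9 - 23) = (14 - 14*(-5) - 7*(-½ + (⅙)*5))*(9 - 23) = (14 + 70 - 7*(-½ + ⅚))*(-14) = (14 + 70 - 7*⅓)*(-14) = (14 + 70 - 7/3)*(-14) = (245/3)*(-14) = -3430/3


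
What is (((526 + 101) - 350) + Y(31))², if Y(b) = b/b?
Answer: 77284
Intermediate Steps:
Y(b) = 1
(((526 + 101) - 350) + Y(31))² = (((526 + 101) - 350) + 1)² = ((627 - 350) + 1)² = (277 + 1)² = 278² = 77284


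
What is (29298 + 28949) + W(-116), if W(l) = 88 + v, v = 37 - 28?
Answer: 58344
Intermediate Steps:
v = 9
W(l) = 97 (W(l) = 88 + 9 = 97)
(29298 + 28949) + W(-116) = (29298 + 28949) + 97 = 58247 + 97 = 58344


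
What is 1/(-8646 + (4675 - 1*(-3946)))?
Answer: -1/25 ≈ -0.040000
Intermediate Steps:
1/(-8646 + (4675 - 1*(-3946))) = 1/(-8646 + (4675 + 3946)) = 1/(-8646 + 8621) = 1/(-25) = -1/25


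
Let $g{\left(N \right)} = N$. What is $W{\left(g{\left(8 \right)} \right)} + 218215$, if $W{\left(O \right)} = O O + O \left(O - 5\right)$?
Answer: $218303$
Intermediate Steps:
$W{\left(O \right)} = O^{2} + O \left(-5 + O\right)$
$W{\left(g{\left(8 \right)} \right)} + 218215 = 8 \left(-5 + 2 \cdot 8\right) + 218215 = 8 \left(-5 + 16\right) + 218215 = 8 \cdot 11 + 218215 = 88 + 218215 = 218303$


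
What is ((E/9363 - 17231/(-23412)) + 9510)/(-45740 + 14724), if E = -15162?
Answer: -694820236223/2266303513632 ≈ -0.30659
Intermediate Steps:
((E/9363 - 17231/(-23412)) + 9510)/(-45740 + 14724) = ((-15162/9363 - 17231/(-23412)) + 9510)/(-45740 + 14724) = ((-15162*1/9363 - 17231*(-1/23412)) + 9510)/(-31016) = ((-5054/3121 + 17231/23412) + 9510)*(-1/31016) = (-64546297/73068852 + 9510)*(-1/31016) = (694820236223/73068852)*(-1/31016) = -694820236223/2266303513632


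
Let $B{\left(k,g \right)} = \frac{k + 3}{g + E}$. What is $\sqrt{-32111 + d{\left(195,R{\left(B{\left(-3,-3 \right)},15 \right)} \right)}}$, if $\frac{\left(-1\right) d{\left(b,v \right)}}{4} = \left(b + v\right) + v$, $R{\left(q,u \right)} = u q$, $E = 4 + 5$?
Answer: $i \sqrt{32891} \approx 181.36 i$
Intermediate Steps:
$E = 9$
$B{\left(k,g \right)} = \frac{3 + k}{9 + g}$ ($B{\left(k,g \right)} = \frac{k + 3}{g + 9} = \frac{3 + k}{9 + g}$)
$R{\left(q,u \right)} = q u$
$d{\left(b,v \right)} = - 8 v - 4 b$ ($d{\left(b,v \right)} = - 4 \left(\left(b + v\right) + v\right) = - 4 \left(b + 2 v\right) = - 8 v - 4 b$)
$\sqrt{-32111 + d{\left(195,R{\left(B{\left(-3,-3 \right)},15 \right)} \right)}} = \sqrt{-32111 - \left(780 + 8 \frac{3 - 3}{9 - 3} \cdot 15\right)} = \sqrt{-32111 - \left(780 + 8 \cdot \frac{1}{6} \cdot 0 \cdot 15\right)} = \sqrt{-32111 - \left(780 + 8 \cdot 0 \cdot 15\right)} = \sqrt{-32111 - 780} = \sqrt{-32891} = i \sqrt{32891}$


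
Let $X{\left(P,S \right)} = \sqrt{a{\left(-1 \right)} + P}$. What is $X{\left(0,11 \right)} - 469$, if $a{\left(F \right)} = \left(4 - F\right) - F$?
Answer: $-469 + \sqrt{6} \approx -466.55$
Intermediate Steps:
$a{\left(F \right)} = 4 - 2 F$
$X{\left(P,S \right)} = \sqrt{6 + P}$ ($X{\left(P,S \right)} = \sqrt{\left(4 - -2\right) + P} = \sqrt{\left(4 + 2\right) + P} = \sqrt{6 + P}$)
$X{\left(0,11 \right)} - 469 = \sqrt{6 + 0} - 469 = \sqrt{6} - 469 = -469 + \sqrt{6}$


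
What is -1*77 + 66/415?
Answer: -31889/415 ≈ -76.841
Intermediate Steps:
-1*77 + 66/415 = -77 + 66*(1/415) = -77 + 66/415 = -31889/415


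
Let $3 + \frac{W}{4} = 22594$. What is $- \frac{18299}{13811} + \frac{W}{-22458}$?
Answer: $- \frac{43657267}{8162301} \approx -5.3486$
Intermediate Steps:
$W = 90364$ ($W = -12 + 4 \cdot 22594 = -12 + 90376 = 90364$)
$- \frac{18299}{13811} + \frac{W}{-22458} = - \frac{18299}{13811} + \frac{90364}{-22458} = \left(-18299\right) \frac{1}{13811} + 90364 \left(- \frac{1}{22458}\right) = - \frac{18299}{13811} - \frac{2378}{591} = - \frac{43657267}{8162301}$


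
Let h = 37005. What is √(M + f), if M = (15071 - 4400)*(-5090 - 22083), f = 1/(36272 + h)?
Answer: I*√1556962204887008230/73277 ≈ 17028.0*I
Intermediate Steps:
f = 1/73277 (f = 1/(36272 + 37005) = 1/73277 ≈ 1.3647e-5)
M = -289963083 (M = 10671*(-27173) = -289963083)
√(M + f) = √(-289963083 + 1/73277) = √(-21247624832990/73277) = I*√1556962204887008230/73277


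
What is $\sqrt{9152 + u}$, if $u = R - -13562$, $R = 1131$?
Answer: $\sqrt{23845} \approx 154.42$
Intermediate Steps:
$u = 14693$ ($u = 1131 - -13562 = 1131 + 13562 = 14693$)
$\sqrt{9152 + u} = \sqrt{9152 + 14693} = \sqrt{23845}$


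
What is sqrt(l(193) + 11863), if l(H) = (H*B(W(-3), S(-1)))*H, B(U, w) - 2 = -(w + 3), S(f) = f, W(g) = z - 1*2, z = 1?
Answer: sqrt(11863) ≈ 108.92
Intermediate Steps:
W(g) = -1 (W(g) = 1 - 1*2 = 1 - 2 = -1)
B(U, w) = -1 - w (B(U, w) = 2 - (w + 3) = 2 - (3 + w) = 2 + (-3 - w) = -1 - w)
l(H) = 0 (l(H) = (H*(-1 - 1*(-1)))*H = (H*(-1 + 1))*H = (H*0)*H = 0*H = 0)
sqrt(l(193) + 11863) = sqrt(0 + 11863) = sqrt(11863)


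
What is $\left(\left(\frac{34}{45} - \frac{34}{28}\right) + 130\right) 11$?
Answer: $\frac{897721}{630} \approx 1425.0$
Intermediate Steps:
$\left(\left(\frac{34}{45} - \frac{34}{28}\right) + 130\right) 11 = \left(\left(34 \cdot \frac{1}{45} - \frac{17}{14}\right) + 130\right) 11 = \left(\left(\frac{34}{45} - \frac{17}{14}\right) + 130\right) 11 = \left(- \frac{289}{630} + 130\right) 11 = \frac{81611}{630} \cdot 11 = \frac{897721}{630}$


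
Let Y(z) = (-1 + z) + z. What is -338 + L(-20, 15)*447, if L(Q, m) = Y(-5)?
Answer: -5255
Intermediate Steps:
Y(z) = -1 + 2*z
L(Q, m) = -11 (L(Q, m) = -1 + 2*(-5) = -1 - 10 = -11)
-338 + L(-20, 15)*447 = -338 - 11*447 = -338 - 4917 = -5255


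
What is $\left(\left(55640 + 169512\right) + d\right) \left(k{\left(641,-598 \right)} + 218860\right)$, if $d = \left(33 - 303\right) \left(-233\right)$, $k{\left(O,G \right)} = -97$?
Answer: $63017307306$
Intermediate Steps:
$d = 62910$ ($d = \left(-270\right) \left(-233\right) = 62910$)
$\left(\left(55640 + 169512\right) + d\right) \left(k{\left(641,-598 \right)} + 218860\right) = \left(\left(55640 + 169512\right) + 62910\right) \left(-97 + 218860\right) = \left(225152 + 62910\right) 218763 = 288062 \cdot 218763 = 63017307306$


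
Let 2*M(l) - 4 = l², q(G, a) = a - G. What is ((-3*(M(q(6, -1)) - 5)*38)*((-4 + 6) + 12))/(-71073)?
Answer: 11438/23691 ≈ 0.48280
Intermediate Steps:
M(l) = 2 + l²/2
((-3*(M(q(6, -1)) - 5)*38)*((-4 + 6) + 12))/(-71073) = ((-3*((2 + (-1 - 1*6)²/2) - 5)*38)*((-4 + 6) + 12))/(-71073) = ((-3*((2 + (-1 - 6)²/2) - 5)*38)*(2 + 12))*(-1/71073) = ((-3*((2 + (½)*(-7)²) - 5)*38)*14)*(-1/71073) = ((-3*((2 + (½)*49) - 5)*38)*14)*(-1/71073) = ((-3*((2 + 49/2) - 5)*38)*14)*(-1/71073) = ((-3*(53/2 - 5)*38)*14)*(-1/71073) = ((-3*43/2*38)*14)*(-1/71073) = (-129/2*38*14)*(-1/71073) = -2451*14*(-1/71073) = -34314*(-1/71073) = 11438/23691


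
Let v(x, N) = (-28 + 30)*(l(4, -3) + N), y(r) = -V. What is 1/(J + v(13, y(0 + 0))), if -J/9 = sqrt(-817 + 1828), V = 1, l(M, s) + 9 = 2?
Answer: 16/81635 - 9*sqrt(1011)/81635 ≈ -0.0033094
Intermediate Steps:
l(M, s) = -7 (l(M, s) = -9 + 2 = -7)
J = -9*sqrt(1011) (J = -9*sqrt(-817 + 1828) = -9*sqrt(1011) ≈ -286.17)
y(r) = -1 (y(r) = -1*1 = -1)
v(x, N) = -14 + 2*N (v(x, N) = (-28 + 30)*(-7 + N) = 2*(-7 + N) = -14 + 2*N)
1/(J + v(13, y(0 + 0))) = 1/(-9*sqrt(1011) + (-14 + 2*(-1))) = 1/(-9*sqrt(1011) + (-14 - 2)) = 1/(-9*sqrt(1011) - 16) = 1/(-16 - 9*sqrt(1011))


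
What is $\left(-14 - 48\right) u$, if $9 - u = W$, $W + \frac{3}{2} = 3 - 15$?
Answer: $-1395$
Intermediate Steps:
$W = - \frac{27}{2}$ ($W = - \frac{3}{2} + \left(3 - 15\right) = - \frac{3}{2} - 12 = - \frac{27}{2} \approx -13.5$)
$u = \frac{45}{2}$ ($u = 9 - - \frac{27}{2} = 9 + \frac{27}{2} = \frac{45}{2} \approx 22.5$)
$\left(-14 - 48\right) u = \left(-14 - 48\right) \frac{45}{2} = \left(-62\right) \frac{45}{2} = -1395$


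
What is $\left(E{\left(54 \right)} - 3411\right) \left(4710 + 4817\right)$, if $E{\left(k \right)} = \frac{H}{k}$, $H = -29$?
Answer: $- \frac{1755092521}{54} \approx -3.2502 \cdot 10^{7}$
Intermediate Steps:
$E{\left(k \right)} = - \frac{29}{k}$
$\left(E{\left(54 \right)} - 3411\right) \left(4710 + 4817\right) = \left(- \frac{29}{54} - 3411\right) \left(4710 + 4817\right) = \left(\left(-29\right) \frac{1}{54} - 3411\right) 9527 = \left(- \frac{29}{54} - 3411\right) 9527 = \left(- \frac{184223}{54}\right) 9527 = - \frac{1755092521}{54}$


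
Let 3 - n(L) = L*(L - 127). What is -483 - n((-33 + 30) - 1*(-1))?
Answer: -228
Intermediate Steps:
n(L) = 3 - L*(-127 + L) (n(L) = 3 - L*(L - 127) = 3 - L*(-127 + L))
-483 - n((-33 + 30) - 1*(-1)) = -483 - (3 - ((-33 + 30) - 1*(-1))² + 127*((-33 + 30) - 1*(-1))) = -483 - (3 - (-3 + 1)² + 127*(-3 + 1)) = -483 - (3 - 1*(-2)² + 127*(-2)) = -483 - (3 - 1*4 - 254) = -483 - (3 - 4 - 254) = -483 - 1*(-255) = -483 + 255 = -228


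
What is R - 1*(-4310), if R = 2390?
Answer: 6700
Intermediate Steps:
R - 1*(-4310) = 2390 - 1*(-4310) = 2390 + 4310 = 6700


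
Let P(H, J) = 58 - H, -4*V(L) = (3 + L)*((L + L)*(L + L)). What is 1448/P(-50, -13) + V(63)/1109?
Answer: -6671300/29943 ≈ -222.80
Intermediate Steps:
V(L) = -L²*(3 + L) (V(L) = -(3 + L)*(L + L)*(L + L)/4 = -(3 + L)*(2*L)*(2*L)/4 = -(3 + L)*4*L²/4 = -L²*(3 + L))
1448/P(-50, -13) + V(63)/1109 = 1448/(58 - 1*(-50)) + (63²*(-3 - 1*63))/1109 = 1448/(58 + 50) + (3969*(-3 - 63))*(1/1109) = 1448/108 + (3969*(-66))*(1/1109) = 1448*(1/108) - 261954*1/1109 = 362/27 - 261954/1109 = -6671300/29943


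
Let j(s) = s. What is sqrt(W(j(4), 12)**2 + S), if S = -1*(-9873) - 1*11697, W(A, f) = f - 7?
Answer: I*sqrt(1799) ≈ 42.415*I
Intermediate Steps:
W(A, f) = -7 + f
S = -1824 (S = 9873 - 11697 = -1824)
sqrt(W(j(4), 12)**2 + S) = sqrt((-7 + 12)**2 - 1824) = sqrt(5**2 - 1824) = sqrt(25 - 1824) = sqrt(-1799) = I*sqrt(1799)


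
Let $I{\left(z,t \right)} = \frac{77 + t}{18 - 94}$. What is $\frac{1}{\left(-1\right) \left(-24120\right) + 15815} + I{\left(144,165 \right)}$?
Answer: $- \frac{4832097}{1517530} \approx -3.1842$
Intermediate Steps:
$I{\left(z,t \right)} = - \frac{77}{76} - \frac{t}{76}$ ($I{\left(z,t \right)} = \frac{77 + t}{-76} = \left(77 + t\right) \left(- \frac{1}{76}\right) = - \frac{77}{76} - \frac{t}{76}$)
$\frac{1}{\left(-1\right) \left(-24120\right) + 15815} + I{\left(144,165 \right)} = \frac{1}{\left(-1\right) \left(-24120\right) + 15815} - \frac{121}{38} = \frac{1}{24120 + 15815} - \frac{121}{38} = \frac{1}{39935} - \frac{121}{38} = - \frac{4832097}{1517530}$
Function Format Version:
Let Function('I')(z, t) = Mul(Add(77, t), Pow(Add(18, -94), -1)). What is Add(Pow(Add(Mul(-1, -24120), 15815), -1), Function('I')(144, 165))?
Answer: Rational(-4832097, 1517530) ≈ -3.1842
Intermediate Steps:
Function('I')(z, t) = Add(Rational(-77, 76), Mul(Rational(-1, 76), t)) (Function('I')(z, t) = Mul(Add(77, t), Pow(-76, -1)) = Mul(Add(77, t), Rational(-1, 76)) = Add(Rational(-77, 76), Mul(Rational(-1, 76), t)))
Add(Pow(Add(Mul(-1, -24120), 15815), -1), Function('I')(144, 165)) = Add(Pow(Add(Mul(-1, -24120), 15815), -1), Add(Rational(-77, 76), Mul(Rational(-1, 76), 165))) = Add(Pow(Add(24120, 15815), -1), Add(Rational(-77, 76), Rational(-165, 76))) = Add(Pow(39935, -1), Rational(-121, 38)) = Add(Rational(1, 39935), Rational(-121, 38)) = Rational(-4832097, 1517530)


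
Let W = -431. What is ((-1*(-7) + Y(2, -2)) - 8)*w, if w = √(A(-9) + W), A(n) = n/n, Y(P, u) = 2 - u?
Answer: 3*I*√430 ≈ 62.209*I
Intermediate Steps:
A(n) = 1
w = I*√430 (w = √(1 - 431) = √(-430) = I*√430 ≈ 20.736*I)
((-1*(-7) + Y(2, -2)) - 8)*w = ((-1*(-7) + (2 - 1*(-2))) - 8)*(I*√430) = ((7 + (2 + 2)) - 8)*(I*√430) = ((7 + 4) - 8)*(I*√430) = (11 - 8)*(I*√430) = 3*(I*√430) = 3*I*√430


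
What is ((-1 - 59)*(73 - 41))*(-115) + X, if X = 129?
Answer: 220929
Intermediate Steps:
((-1 - 59)*(73 - 41))*(-115) + X = ((-1 - 59)*(73 - 41))*(-115) + 129 = -60*32*(-115) + 129 = -1920*(-115) + 129 = 220800 + 129 = 220929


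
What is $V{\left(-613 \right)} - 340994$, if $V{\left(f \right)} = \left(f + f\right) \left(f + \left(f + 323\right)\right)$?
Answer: $766084$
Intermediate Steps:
$V{\left(f \right)} = 2 f \left(323 + 2 f\right)$ ($V{\left(f \right)} = 2 f \left(f + \left(323 + f\right)\right) = 2 f \left(323 + 2 f\right)$)
$V{\left(-613 \right)} - 340994 = 2 \left(-613\right) \left(323 + 2 \left(-613\right)\right) - 340994 = 2 \left(-613\right) \left(323 - 1226\right) - 340994 = 2 \left(-613\right) \left(-903\right) - 340994 = 1107078 - 340994 = 766084$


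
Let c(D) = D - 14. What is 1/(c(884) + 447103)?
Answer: 1/447973 ≈ 2.2323e-6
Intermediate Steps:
c(D) = -14 + D
1/(c(884) + 447103) = 1/((-14 + 884) + 447103) = 1/(870 + 447103) = 1/447973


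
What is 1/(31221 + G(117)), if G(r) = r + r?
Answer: 1/31455 ≈ 3.1791e-5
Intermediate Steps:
G(r) = 2*r
1/(31221 + G(117)) = 1/(31221 + 2*117) = 1/(31221 + 234) = 1/31455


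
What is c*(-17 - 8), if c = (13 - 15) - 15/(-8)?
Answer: 25/8 ≈ 3.1250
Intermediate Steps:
c = -1/8 (c = -2 - 15*(-1/8) = -2 + 15/8 = -1/8 ≈ -0.12500)
c*(-17 - 8) = -(-17 - 8)/8 = -1/8*(-25) = 25/8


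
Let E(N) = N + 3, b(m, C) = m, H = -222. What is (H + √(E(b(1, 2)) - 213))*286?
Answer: -63492 + 286*I*√209 ≈ -63492.0 + 4134.7*I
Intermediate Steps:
E(N) = 3 + N
(H + √(E(b(1, 2)) - 213))*286 = (-222 + √((3 + 1) - 213))*286 = (-222 + √(4 - 213))*286 = (-222 + √(-209))*286 = (-222 + I*√209)*286 = -63492 + 286*I*√209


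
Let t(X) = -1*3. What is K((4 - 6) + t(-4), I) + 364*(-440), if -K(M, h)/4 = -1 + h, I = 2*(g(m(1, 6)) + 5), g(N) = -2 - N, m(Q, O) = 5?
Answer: -160140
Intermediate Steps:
I = -4 (I = 2*((-2 - 1*5) + 5) = 2*((-2 - 5) + 5) = 2*(-7 + 5) = 2*(-2) = -4)
t(X) = -3
K(M, h) = 4 - 4*h (K(M, h) = -4*(-1 + h) = 4 - 4*h)
K((4 - 6) + t(-4), I) + 364*(-440) = (4 - 4*(-4)) + 364*(-440) = (4 + 16) - 160160 = 20 - 160160 = -160140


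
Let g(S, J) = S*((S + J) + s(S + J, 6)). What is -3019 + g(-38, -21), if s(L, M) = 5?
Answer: -967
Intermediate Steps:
g(S, J) = S*(5 + J + S) (g(S, J) = S*((S + J) + 5) = S*((J + S) + 5) = S*(5 + J + S))
-3019 + g(-38, -21) = -3019 - 38*(5 - 21 - 38) = -3019 - 38*(-54) = -3019 + 2052 = -967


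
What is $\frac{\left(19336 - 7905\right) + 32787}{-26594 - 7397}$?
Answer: $- \frac{44218}{33991} \approx -1.3009$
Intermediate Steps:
$\frac{\left(19336 - 7905\right) + 32787}{-26594 - 7397} = \frac{\left(19336 - 7905\right) + 32787}{-33991} = \left(11431 + 32787\right) \left(- \frac{1}{33991}\right) = 44218 \left(- \frac{1}{33991}\right) = - \frac{44218}{33991}$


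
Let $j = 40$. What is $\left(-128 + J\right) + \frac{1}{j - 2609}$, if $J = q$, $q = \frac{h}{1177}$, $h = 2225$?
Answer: $- \frac{381320416}{3023713} \approx -126.11$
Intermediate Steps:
$q = \frac{2225}{1177} \approx 1.8904$
$J = \frac{2225}{1177} \approx 1.8904$
$\left(-128 + J\right) + \frac{1}{j - 2609} = \left(-128 + \frac{2225}{1177}\right) + \frac{1}{40 - 2609} = - \frac{148431}{1177} + \frac{1}{-2569} = - \frac{148431}{1177} - \frac{1}{2569} = - \frac{381320416}{3023713}$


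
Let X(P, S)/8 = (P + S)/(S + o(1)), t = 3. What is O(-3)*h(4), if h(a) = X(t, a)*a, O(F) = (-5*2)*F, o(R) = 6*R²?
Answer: 672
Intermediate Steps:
O(F) = -10*F
X(P, S) = 8*(P + S)/(6 + S) (X(P, S) = 8*((P + S)/(S + 6*1²)) = 8*((P + S)/(S + 6*1)) = 8*((P + S)/(S + 6)) = 8*((P + S)/(6 + S)) = 8*(P + S)/(6 + S))
h(a) = 8*a*(3 + a)/(6 + a) (h(a) = (8*(3 + a)/(6 + a))*a = 8*a*(3 + a)/(6 + a))
O(-3)*h(4) = (-10*(-3))*(8*4*(3 + 4)/(6 + 4)) = 30*(8*4*7/10) = 30*(8*4*(⅒)*7) = 30*(112/5) = 672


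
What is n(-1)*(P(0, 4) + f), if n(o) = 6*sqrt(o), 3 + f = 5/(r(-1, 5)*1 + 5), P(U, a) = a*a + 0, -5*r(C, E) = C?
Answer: 1089*I/13 ≈ 83.769*I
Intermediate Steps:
r(C, E) = -C/5
P(U, a) = a**2 (P(U, a) = a**2 + 0 = a**2)
f = -53/26 (f = -3 + 5/(-1/5*(-1)*1 + 5) = -3 + 5/((1/5)*1 + 5) = -3 + 5/(1/5 + 5) = -3 + 5/(26/5) = -3 + 5*(5/26) = -3 + 25/26 = -53/26 ≈ -2.0385)
n(-1)*(P(0, 4) + f) = (6*sqrt(-1))*(4**2 - 53/26) = (6*I)*(16 - 53/26) = (6*I)*(363/26) = 1089*I/13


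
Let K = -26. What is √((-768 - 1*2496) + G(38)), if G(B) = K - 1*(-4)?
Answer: I*√3286 ≈ 57.324*I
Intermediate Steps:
G(B) = -22 (G(B) = -26 - 1*(-4) = -26 + 4 = -22)
√((-768 - 1*2496) + G(38)) = √((-768 - 1*2496) - 22) = √((-768 - 2496) - 22) = √(-3264 - 22) = √(-3286) = I*√3286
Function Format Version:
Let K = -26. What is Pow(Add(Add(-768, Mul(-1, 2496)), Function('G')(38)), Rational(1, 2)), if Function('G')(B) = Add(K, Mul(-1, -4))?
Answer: Mul(I, Pow(3286, Rational(1, 2))) ≈ Mul(57.324, I)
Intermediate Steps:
Function('G')(B) = -22 (Function('G')(B) = Add(-26, Mul(-1, -4)) = Add(-26, 4) = -22)
Pow(Add(Add(-768, Mul(-1, 2496)), Function('G')(38)), Rational(1, 2)) = Pow(Add(Add(-768, Mul(-1, 2496)), -22), Rational(1, 2)) = Pow(Add(Add(-768, -2496), -22), Rational(1, 2)) = Pow(Add(-3264, -22), Rational(1, 2)) = Pow(-3286, Rational(1, 2)) = Mul(I, Pow(3286, Rational(1, 2)))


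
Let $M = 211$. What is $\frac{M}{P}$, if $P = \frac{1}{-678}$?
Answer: $-143058$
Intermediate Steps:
$P = - \frac{1}{678} \approx -0.0014749$
$\frac{M}{P} = \frac{211}{- \frac{1}{678}} = 211 \left(-678\right) = -143058$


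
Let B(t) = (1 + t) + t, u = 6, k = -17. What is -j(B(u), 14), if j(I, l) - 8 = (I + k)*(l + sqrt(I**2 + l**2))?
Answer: 48 + 4*sqrt(365) ≈ 124.42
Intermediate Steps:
B(t) = 1 + 2*t
j(I, l) = 8 + (-17 + I)*(l + sqrt(I**2 + l**2)) (j(I, l) = 8 + (I - 17)*(l + sqrt(I**2 + l**2)) = 8 + (-17 + I)*(l + sqrt(I**2 + l**2)))
-j(B(u), 14) = -(8 - 17*14 - 17*sqrt((1 + 2*6)**2 + 14**2) + (1 + 2*6)*14 + (1 + 2*6)*sqrt((1 + 2*6)**2 + 14**2)) = -(8 - 238 - 17*sqrt((1 + 12)**2 + 196) + (1 + 12)*14 + (1 + 12)*sqrt((1 + 12)**2 + 196)) = -(8 - 238 - 17*sqrt(13**2 + 196) + 13*14 + 13*sqrt(13**2 + 196)) = -(8 - 238 - 17*sqrt(169 + 196) + 182 + 13*sqrt(169 + 196)) = -(8 - 238 - 17*sqrt(365) + 182 + 13*sqrt(365)) = -(-48 - 4*sqrt(365)) = 48 + 4*sqrt(365)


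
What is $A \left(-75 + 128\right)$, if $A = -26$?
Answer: $-1378$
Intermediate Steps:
$A \left(-75 + 128\right) = - 26 \left(-75 + 128\right) = \left(-26\right) 53 = -1378$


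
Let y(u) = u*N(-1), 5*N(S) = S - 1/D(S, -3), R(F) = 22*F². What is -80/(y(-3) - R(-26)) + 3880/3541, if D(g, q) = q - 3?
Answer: 115969400/105319963 ≈ 1.1011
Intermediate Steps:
D(g, q) = -3 + q
N(S) = 1/30 + S/5 (N(S) = (S - 1/(-3 - 3))/5 = (S - 1/(-6))/5 = (S - 1*(-⅙))/5 = (S + ⅙)/5 = (⅙ + S)/5 = 1/30 + S/5)
y(u) = -u/6 (y(u) = u*(1/30 + (⅕)*(-1)) = u*(1/30 - ⅕) = u*(-⅙) = -u/6)
-80/(y(-3) - R(-26)) + 3880/3541 = -80/(-⅙*(-3) - 22*(-26)²) + 3880/3541 = -80/(½ - 22*676) + 3880*(1/3541) = -80/(½ - 1*14872) + 3880/3541 = -80/(½ - 14872) + 3880/3541 = -80/(-29743/2) + 3880/3541 = -80*(-2/29743) + 3880/3541 = 160/29743 + 3880/3541 = 115969400/105319963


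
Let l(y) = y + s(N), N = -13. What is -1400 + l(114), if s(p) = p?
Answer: -1299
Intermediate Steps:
l(y) = -13 + y (l(y) = y - 13 = -13 + y)
-1400 + l(114) = -1400 + (-13 + 114) = -1400 + 101 = -1299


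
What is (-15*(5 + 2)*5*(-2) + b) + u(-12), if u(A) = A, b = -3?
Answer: 1035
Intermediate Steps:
(-15*(5 + 2)*5*(-2) + b) + u(-12) = (-15*(5 + 2)*5*(-2) - 3) - 12 = (-15*7*5*(-2) - 3) - 12 = (-525*(-2) - 3) - 12 = (-15*(-70) - 3) - 12 = (1050 - 3) - 12 = 1047 - 12 = 1035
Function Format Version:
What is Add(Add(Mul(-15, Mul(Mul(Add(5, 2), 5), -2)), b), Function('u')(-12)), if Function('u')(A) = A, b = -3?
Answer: 1035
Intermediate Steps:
Add(Add(Mul(-15, Mul(Mul(Add(5, 2), 5), -2)), b), Function('u')(-12)) = Add(Add(Mul(-15, Mul(Mul(Add(5, 2), 5), -2)), -3), -12) = Add(Add(Mul(-15, Mul(Mul(7, 5), -2)), -3), -12) = Add(Add(Mul(-15, Mul(35, -2)), -3), -12) = Add(Add(Mul(-15, -70), -3), -12) = Add(Add(1050, -3), -12) = Add(1047, -12) = 1035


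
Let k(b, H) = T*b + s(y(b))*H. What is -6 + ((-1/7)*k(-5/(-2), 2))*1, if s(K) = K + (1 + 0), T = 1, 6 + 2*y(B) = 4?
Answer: -89/14 ≈ -6.3571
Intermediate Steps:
y(B) = -1 (y(B) = -3 + (½)*4 = -3 + 2 = -1)
s(K) = 1 + K (s(K) = K + 1 = 1 + K)
k(b, H) = b (k(b, H) = 1*b + (1 - 1)*H = b + 0*H = b + 0 = b)
-6 + ((-1/7)*k(-5/(-2), 2))*1 = -6 + ((-1/7)*(-5/(-2)))*1 = -6 + ((-1*⅐)*(-5*(-½)))*1 = -6 - ⅐*5/2*1 = -6 - 5/14*1 = -6 - 5/14 = -89/14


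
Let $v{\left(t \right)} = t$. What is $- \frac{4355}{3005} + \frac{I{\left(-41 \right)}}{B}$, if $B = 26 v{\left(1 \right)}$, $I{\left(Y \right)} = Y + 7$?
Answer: $- \frac{21540}{7813} \approx -2.7569$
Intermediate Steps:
$I{\left(Y \right)} = 7 + Y$
$B = 26$ ($B = 26 \cdot 1 = 26$)
$- \frac{4355}{3005} + \frac{I{\left(-41 \right)}}{B} = - \frac{4355}{3005} + \frac{7 - 41}{26} = \left(-4355\right) \frac{1}{3005} - \frac{17}{13} = - \frac{871}{601} - \frac{17}{13} = - \frac{21540}{7813}$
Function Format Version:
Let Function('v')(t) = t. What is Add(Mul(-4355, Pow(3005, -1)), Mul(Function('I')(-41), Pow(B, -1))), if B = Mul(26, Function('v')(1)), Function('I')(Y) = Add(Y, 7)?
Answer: Rational(-21540, 7813) ≈ -2.7569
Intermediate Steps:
Function('I')(Y) = Add(7, Y)
B = 26 (B = Mul(26, 1) = 26)
Add(Mul(-4355, Pow(3005, -1)), Mul(Function('I')(-41), Pow(B, -1))) = Add(Mul(-4355, Pow(3005, -1)), Mul(Add(7, -41), Pow(26, -1))) = Add(Mul(-4355, Rational(1, 3005)), Mul(-34, Rational(1, 26))) = Add(Rational(-871, 601), Rational(-17, 13)) = Rational(-21540, 7813)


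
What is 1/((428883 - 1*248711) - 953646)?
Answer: -1/773474 ≈ -1.2929e-6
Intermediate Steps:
1/((428883 - 1*248711) - 953646) = 1/((428883 - 248711) - 953646) = 1/(180172 - 953646) = 1/(-773474) = -1/773474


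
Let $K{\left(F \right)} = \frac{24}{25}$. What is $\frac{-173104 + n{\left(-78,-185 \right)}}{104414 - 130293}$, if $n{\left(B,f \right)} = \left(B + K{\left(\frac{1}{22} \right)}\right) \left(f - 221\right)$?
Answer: $\frac{3545644}{646975} \approx 5.4803$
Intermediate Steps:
$K{\left(F \right)} = \frac{24}{25}$ ($K{\left(F \right)} = 24 \cdot \frac{1}{25} = \frac{24}{25}$)
$n{\left(B,f \right)} = \left(-221 + f\right) \left(\frac{24}{25} + B\right)$ ($n{\left(B,f \right)} = \left(B + \frac{24}{25}\right) \left(f - 221\right) = \left(\frac{24}{25} + B\right) \left(-221 + f\right) = \left(-221 + f\right) \left(\frac{24}{25} + B\right)$)
$\frac{-173104 + n{\left(-78,-185 \right)}}{104414 - 130293} = \frac{-173104 - - \frac{781956}{25}}{104414 - 130293} = \frac{-173104 + \left(- \frac{5304}{25} + 17238 - \frac{888}{5} + 14430\right)}{-25879} = \left(-173104 + \frac{781956}{25}\right) \left(- \frac{1}{25879}\right) = \left(- \frac{3545644}{25}\right) \left(- \frac{1}{25879}\right) = \frac{3545644}{646975}$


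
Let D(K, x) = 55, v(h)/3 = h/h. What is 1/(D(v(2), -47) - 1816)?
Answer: -1/1761 ≈ -0.00056786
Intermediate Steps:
v(h) = 3 (v(h) = 3*(h/h) = 3*1 = 3)
1/(D(v(2), -47) - 1816) = 1/(55 - 1816) = 1/(-1761) = -1/1761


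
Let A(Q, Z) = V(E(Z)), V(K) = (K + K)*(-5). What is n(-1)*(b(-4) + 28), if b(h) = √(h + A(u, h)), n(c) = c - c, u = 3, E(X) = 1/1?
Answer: 0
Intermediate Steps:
E(X) = 1
V(K) = -10*K (V(K) = (2*K)*(-5) = -10*K)
n(c) = 0
A(Q, Z) = -10 (A(Q, Z) = -10*1 = -10)
b(h) = √(-10 + h) (b(h) = √(h - 10) = √(-10 + h))
n(-1)*(b(-4) + 28) = 0*(√(-10 - 4) + 28) = 0*(√(-14) + 28) = 0*(I*√14 + 28) = 0*(28 + I*√14) = 0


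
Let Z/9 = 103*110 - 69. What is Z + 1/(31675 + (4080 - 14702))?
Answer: 2133700498/21053 ≈ 1.0135e+5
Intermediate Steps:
Z = 101349 (Z = 9*(103*110 - 69) = 9*(11330 - 69) = 9*11261 = 101349)
Z + 1/(31675 + (4080 - 14702)) = 101349 + 1/(31675 + (4080 - 14702)) = 101349 + 1/(31675 - 10622) = 101349 + 1/21053 = 2133700498/21053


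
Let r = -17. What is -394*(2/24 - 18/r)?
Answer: -45901/102 ≈ -450.01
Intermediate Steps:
-394*(2/24 - 18/r) = -394*(2/24 - 18/(-17)) = -394*(2*(1/24) - 18*(-1/17)) = -394*(1/12 + 18/17) = -394*233/204 = -45901/102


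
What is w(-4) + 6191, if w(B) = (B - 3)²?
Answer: 6240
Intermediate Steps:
w(B) = (-3 + B)²
w(-4) + 6191 = (-3 - 4)² + 6191 = (-7)² + 6191 = 49 + 6191 = 6240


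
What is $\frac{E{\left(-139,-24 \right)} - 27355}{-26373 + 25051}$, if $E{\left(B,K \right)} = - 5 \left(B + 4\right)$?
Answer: $\frac{13340}{661} \approx 20.182$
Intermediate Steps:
$E{\left(B,K \right)} = -20 - 5 B$ ($E{\left(B,K \right)} = - 5 \left(4 + B\right) = -20 - 5 B$)
$\frac{E{\left(-139,-24 \right)} - 27355}{-26373 + 25051} = \frac{\left(-20 - -695\right) - 27355}{-26373 + 25051} = \frac{\left(-20 + 695\right) - 27355}{-1322} = \left(675 - 27355\right) \left(- \frac{1}{1322}\right) = \left(-26680\right) \left(- \frac{1}{1322}\right) = \frac{13340}{661}$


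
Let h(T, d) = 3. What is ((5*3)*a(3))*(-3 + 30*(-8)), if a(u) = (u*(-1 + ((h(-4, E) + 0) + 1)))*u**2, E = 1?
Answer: -295245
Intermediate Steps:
a(u) = 3*u**3 (a(u) = (u*(-1 + ((3 + 0) + 1)))*u**2 = (u*(-1 + (3 + 1)))*u**2 = (u*(-1 + 4))*u**2 = (u*3)*u**2 = (3*u)*u**2 = 3*u**3)
((5*3)*a(3))*(-3 + 30*(-8)) = ((5*3)*(3*3**3))*(-3 + 30*(-8)) = (15*(3*27))*(-3 - 240) = (15*81)*(-243) = 1215*(-243) = -295245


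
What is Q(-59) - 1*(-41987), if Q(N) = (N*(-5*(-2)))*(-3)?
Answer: 43757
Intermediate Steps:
Q(N) = -30*N (Q(N) = (N*10)*(-3) = (10*N)*(-3) = -30*N)
Q(-59) - 1*(-41987) = -30*(-59) - 1*(-41987) = 1770 + 41987 = 43757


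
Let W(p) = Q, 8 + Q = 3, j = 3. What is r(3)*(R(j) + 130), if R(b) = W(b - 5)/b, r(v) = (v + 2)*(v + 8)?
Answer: 21175/3 ≈ 7058.3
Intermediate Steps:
Q = -5 (Q = -8 + 3 = -5)
r(v) = (2 + v)*(8 + v)
W(p) = -5
R(b) = -5/b
r(3)*(R(j) + 130) = (16 + 3² + 10*3)*(-5/3 + 130) = (16 + 9 + 30)*(-5*⅓ + 130) = 55*(-5/3 + 130) = 55*(385/3) = 21175/3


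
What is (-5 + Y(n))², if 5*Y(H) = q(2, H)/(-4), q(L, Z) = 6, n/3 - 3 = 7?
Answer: 2809/100 ≈ 28.090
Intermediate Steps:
n = 30 (n = 9 + 3*7 = 9 + 21 = 30)
Y(H) = -3/10 (Y(H) = (6/(-4))/5 = (6*(-¼))/5 = (⅕)*(-3/2) = -3/10)
(-5 + Y(n))² = (-5 - 3/10)² = (-53/10)² = 2809/100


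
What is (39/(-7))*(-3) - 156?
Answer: -975/7 ≈ -139.29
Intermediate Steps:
(39/(-7))*(-3) - 156 = (39*(-⅐))*(-3) - 156 = -39/7*(-3) - 156 = 117/7 - 156 = -975/7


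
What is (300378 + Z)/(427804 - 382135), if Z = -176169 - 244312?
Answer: -120103/45669 ≈ -2.6299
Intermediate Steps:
Z = -420481
(300378 + Z)/(427804 - 382135) = (300378 - 420481)/(427804 - 382135) = -120103/45669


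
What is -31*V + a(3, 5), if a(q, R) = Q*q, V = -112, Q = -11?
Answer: 3439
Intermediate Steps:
a(q, R) = -11*q
-31*V + a(3, 5) = -31*(-112) - 11*3 = 3472 - 33 = 3439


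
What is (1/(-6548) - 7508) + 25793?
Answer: 119730179/6548 ≈ 18285.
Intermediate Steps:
(1/(-6548) - 7508) + 25793 = (-1/6548 - 7508) + 25793 = -49162385/6548 + 25793 = 119730179/6548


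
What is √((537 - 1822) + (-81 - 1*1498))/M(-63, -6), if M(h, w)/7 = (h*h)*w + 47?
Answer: -4*I*√179/166369 ≈ -0.00032167*I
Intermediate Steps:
M(h, w) = 329 + 7*w*h² (M(h, w) = 7*((h*h)*w + 47) = 7*(h²*w + 47) = 7*(w*h² + 47) = 7*(47 + w*h²) = 329 + 7*w*h²)
√((537 - 1822) + (-81 - 1*1498))/M(-63, -6) = √((537 - 1822) + (-81 - 1*1498))/(329 + 7*(-6)*(-63)²) = √(-1285 + (-81 - 1498))/(329 + 7*(-6)*3969) = √(-1285 - 1579)/(329 - 166698) = √(-2864)/(-166369) = (4*I*√179)*(-1/166369) = -4*I*√179/166369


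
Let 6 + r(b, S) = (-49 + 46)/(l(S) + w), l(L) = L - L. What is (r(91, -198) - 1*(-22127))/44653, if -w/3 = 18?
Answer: 398179/803754 ≈ 0.49540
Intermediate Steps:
l(L) = 0
w = -54 (w = -3*18 = -54)
r(b, S) = -107/18 (r(b, S) = -6 + (-49 + 46)/(0 - 54) = -6 - 3/(-54) = -6 - 3*(-1/54) = -6 + 1/18 = -107/18)
(r(91, -198) - 1*(-22127))/44653 = (-107/18 - 1*(-22127))/44653 = (-107/18 + 22127)*(1/44653) = (398179/18)*(1/44653) = 398179/803754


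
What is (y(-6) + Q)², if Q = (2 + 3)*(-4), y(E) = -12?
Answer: 1024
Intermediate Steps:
Q = -20 (Q = 5*(-4) = -20)
(y(-6) + Q)² = (-12 - 20)² = (-32)² = 1024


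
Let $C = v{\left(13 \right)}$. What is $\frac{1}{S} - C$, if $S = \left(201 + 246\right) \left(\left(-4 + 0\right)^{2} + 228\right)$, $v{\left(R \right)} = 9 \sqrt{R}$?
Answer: $\frac{1}{109068} - 9 \sqrt{13} \approx -32.45$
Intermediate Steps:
$C = 9 \sqrt{13} \approx 32.45$
$S = 109068$ ($S = 447 \left(\left(-4\right)^{2} + 228\right) = 447 \left(16 + 228\right) = 447 \cdot 244 = 109068$)
$\frac{1}{S} - C = \frac{1}{109068} - 9 \sqrt{13}$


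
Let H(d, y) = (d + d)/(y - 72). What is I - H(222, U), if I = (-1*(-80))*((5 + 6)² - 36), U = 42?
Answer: 34074/5 ≈ 6814.8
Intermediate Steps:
H(d, y) = 2*d/(-72 + y) (H(d, y) = (2*d)/(-72 + y) = 2*d/(-72 + y))
I = 6800 (I = 80*(11² - 36) = 80*(121 - 36) = 80*85 = 6800)
I - H(222, U) = 6800 - 2*222/(-72 + 42) = 6800 - 2*222/(-30) = 6800 - 2*222*(-1)/30 = 6800 - 1*(-74/5) = 6800 + 74/5 = 34074/5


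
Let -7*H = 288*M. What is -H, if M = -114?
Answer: -32832/7 ≈ -4690.3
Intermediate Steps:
H = 32832/7 (H = -288*(-114)/7 = -⅐*(-32832) = 32832/7 ≈ 4690.3)
-H = -1*32832/7 = -32832/7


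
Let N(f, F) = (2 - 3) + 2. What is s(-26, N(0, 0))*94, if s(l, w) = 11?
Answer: 1034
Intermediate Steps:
N(f, F) = 1 (N(f, F) = -1 + 2 = 1)
s(-26, N(0, 0))*94 = 11*94 = 1034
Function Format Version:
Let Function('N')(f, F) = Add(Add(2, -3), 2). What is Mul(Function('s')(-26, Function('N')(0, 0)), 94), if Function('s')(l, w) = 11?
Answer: 1034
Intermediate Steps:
Function('N')(f, F) = 1 (Function('N')(f, F) = Add(-1, 2) = 1)
Mul(Function('s')(-26, Function('N')(0, 0)), 94) = Mul(11, 94) = 1034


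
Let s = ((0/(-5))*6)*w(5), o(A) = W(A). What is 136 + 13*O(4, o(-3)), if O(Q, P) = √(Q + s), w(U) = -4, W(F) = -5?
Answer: 162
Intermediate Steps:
o(A) = -5
s = 0 (s = ((0/(-5))*6)*(-4) = ((0*(-⅕))*6)*(-4) = (0*6)*(-4) = 0*(-4) = 0)
O(Q, P) = √Q (O(Q, P) = √(Q + 0) = √Q)
136 + 13*O(4, o(-3)) = 136 + 13*√4 = 136 + 13*2 = 136 + 26 = 162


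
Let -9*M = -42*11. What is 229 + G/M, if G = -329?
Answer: 4897/22 ≈ 222.59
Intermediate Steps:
M = 154/3 (M = -(-14)*11/3 = -⅑*(-462) = 154/3 ≈ 51.333)
229 + G/M = 229 - 329/154/3 = 229 - 329*3/154 = 229 - 141/22 = 4897/22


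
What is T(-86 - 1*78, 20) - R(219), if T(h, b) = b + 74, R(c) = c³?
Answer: -10503365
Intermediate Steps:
T(h, b) = 74 + b
T(-86 - 1*78, 20) - R(219) = (74 + 20) - 1*219³ = 94 - 1*10503459 = 94 - 10503459 = -10503365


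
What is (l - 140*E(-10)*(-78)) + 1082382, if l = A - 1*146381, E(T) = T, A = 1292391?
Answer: 2119192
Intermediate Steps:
l = 1146010 (l = 1292391 - 1*146381 = 1292391 - 146381 = 1146010)
(l - 140*E(-10)*(-78)) + 1082382 = (1146010 - 140*(-10)*(-78)) + 1082382 = (1146010 + 1400*(-78)) + 1082382 = (1146010 - 109200) + 1082382 = 1036810 + 1082382 = 2119192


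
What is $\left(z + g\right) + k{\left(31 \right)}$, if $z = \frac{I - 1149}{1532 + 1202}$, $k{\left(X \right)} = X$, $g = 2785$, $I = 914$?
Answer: $\frac{7698709}{2734} \approx 2815.9$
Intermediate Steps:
$z = - \frac{235}{2734}$ ($z = \frac{914 - 1149}{1532 + 1202} = - \frac{235}{2734} \approx -0.085955$)
$\left(z + g\right) + k{\left(31 \right)} = \left(- \frac{235}{2734} + 2785\right) + 31 = \frac{7613955}{2734} + 31 = \frac{7698709}{2734}$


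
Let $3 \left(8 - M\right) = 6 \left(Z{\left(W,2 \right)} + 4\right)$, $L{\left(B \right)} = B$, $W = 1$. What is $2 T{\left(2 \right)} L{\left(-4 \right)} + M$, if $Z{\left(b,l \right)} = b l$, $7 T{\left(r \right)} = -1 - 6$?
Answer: $4$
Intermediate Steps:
$T{\left(r \right)} = -1$ ($T{\left(r \right)} = \frac{-1 - 6}{7} = \frac{1}{7} \left(-7\right) = -1$)
$M = -4$ ($M = 8 - \frac{6 \left(1 \cdot 2 + 4\right)}{3} = 8 - \frac{6 \left(2 + 4\right)}{3} = 8 - \frac{6 \cdot 6}{3} = 8 - 12 = -4$)
$2 T{\left(2 \right)} L{\left(-4 \right)} + M = 2 \left(\left(-1\right) \left(-4\right)\right) - 4 = 2 \cdot 4 - 4 = 8 - 4 = 4$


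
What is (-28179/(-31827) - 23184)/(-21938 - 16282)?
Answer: 81983221/135158660 ≈ 0.60657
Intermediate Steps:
(-28179/(-31827) - 23184)/(-21938 - 16282) = (-28179*(-1/31827) - 23184)/(-38220) = (9393/10609 - 23184)*(-1/38220) = -245949663/10609*(-1/38220) = 81983221/135158660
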